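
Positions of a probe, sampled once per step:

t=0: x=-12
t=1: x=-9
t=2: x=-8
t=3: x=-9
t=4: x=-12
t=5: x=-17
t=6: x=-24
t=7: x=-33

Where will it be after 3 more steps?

x=-72

First differences are +3, +1, -1, -3, -5, -7, -9; their common second difference is -2 (constant acceleration).
step 8: -33 − 11 → x=-44
step 9: -44 − 13 → x=-57
step 10: -57 − 15 → x=-72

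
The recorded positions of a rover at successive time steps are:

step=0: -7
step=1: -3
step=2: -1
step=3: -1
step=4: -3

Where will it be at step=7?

-21

Successive displacements: +4, +2, +0, -2 — each changes by -2.
step 5: -3 − 4 → -7
step 6: -7 − 6 → -13
step 7: -13 − 8 → -21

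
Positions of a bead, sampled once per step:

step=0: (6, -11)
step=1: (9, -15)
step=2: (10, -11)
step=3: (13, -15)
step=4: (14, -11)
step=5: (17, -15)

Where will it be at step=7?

(21, -15)

Step-to-step displacements: (+3, -4), (+1, +4), (+3, -4), (+1, +4), (+3, -4) — a repeating cycle of length 2.
step 6: apply (+1, +4) → (18, -11)
step 7: apply (+3, -4) → (21, -15)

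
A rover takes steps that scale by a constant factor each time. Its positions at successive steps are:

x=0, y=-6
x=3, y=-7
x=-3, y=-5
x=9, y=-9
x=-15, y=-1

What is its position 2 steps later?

x=-63, y=15

Consecutive displacements (+3, -1), (-6, +2), (+12, -4), (-24, +8) scale by a factor of -2 each step.
step 5: x=-15, y=-1 + (+48, -16) → x=33, y=-17
step 6: x=33, y=-17 + (-96, +32) → x=-63, y=15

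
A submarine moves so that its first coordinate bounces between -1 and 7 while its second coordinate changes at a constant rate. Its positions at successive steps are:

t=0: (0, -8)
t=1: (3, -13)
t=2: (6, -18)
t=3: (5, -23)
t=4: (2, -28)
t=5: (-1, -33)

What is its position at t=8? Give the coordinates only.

(6, -48)

The first coordinate travels 3 per step and bounces off the walls at -1 and 7.
  step 6: -1 → 2
  step 7: 2 → 5
  step 8: 5 → 6
The second coordinate changes by -5 each step: at step 8 it is -48.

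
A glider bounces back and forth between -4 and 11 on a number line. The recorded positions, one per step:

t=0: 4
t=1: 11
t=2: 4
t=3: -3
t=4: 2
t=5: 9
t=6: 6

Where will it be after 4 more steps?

8

The value reflects between -4 and 11, moving 7 per step.
  step 7: 6 → -1
  step 8: -1 → 0
  step 9: 0 → 7
  step 10: 7 → 8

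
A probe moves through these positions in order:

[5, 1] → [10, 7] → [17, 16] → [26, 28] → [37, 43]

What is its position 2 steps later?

[65, 82]

First differences are [+5, +6], [+7, +9], [+9, +12], [+11, +15]; their common second difference is [+2, +3] (constant acceleration).
step 5: [37, 43] + [+13, +18] → [50, 61]
step 6: [50, 61] + [+15, +21] → [65, 82]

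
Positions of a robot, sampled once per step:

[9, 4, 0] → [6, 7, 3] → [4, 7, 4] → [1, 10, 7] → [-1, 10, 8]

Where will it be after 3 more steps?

The moves between consecutive positions are [-3, +3, +3], [-2, +0, +1], [-3, +3, +3], [-2, +0, +1]; they repeat the 2-cycle [[-3, +3, +3], [-2, +0, +1]].
step 5: apply [-3, +3, +3] → [-4, 13, 11]
step 6: apply [-2, +0, +1] → [-6, 13, 12]
step 7: apply [-3, +3, +3] → [-9, 16, 15]

[-9, 16, 15]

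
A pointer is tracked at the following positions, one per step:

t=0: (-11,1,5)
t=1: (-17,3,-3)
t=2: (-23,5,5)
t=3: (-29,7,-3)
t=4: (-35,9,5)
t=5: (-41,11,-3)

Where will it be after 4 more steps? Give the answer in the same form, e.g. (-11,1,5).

(-65,19,-3)

First: linear, -6 per step → -65 at step 9.
Second: linear, +2 per step → 19 at step 9.
Third: cycles through 5, -3 every 2 steps. Step 9 lands at position 1 of the cycle → -3.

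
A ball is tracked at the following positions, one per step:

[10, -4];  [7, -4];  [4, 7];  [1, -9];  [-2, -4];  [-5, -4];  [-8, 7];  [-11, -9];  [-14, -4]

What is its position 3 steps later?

[-23, -9]

First: linear, -3 per step → -23 at step 11.
Second: cycles through -4, -4, 7, -9 every 4 steps. Step 11 lands at position 3 of the cycle → -9.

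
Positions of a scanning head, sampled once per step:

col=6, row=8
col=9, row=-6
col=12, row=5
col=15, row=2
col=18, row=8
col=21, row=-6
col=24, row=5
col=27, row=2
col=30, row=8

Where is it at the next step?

col=33, row=-6

Col: linear, +3 per step → 33 at step 9.
Row: cycles through 8, -6, 5, 2 every 4 steps. Step 9 lands at position 1 of the cycle → -6.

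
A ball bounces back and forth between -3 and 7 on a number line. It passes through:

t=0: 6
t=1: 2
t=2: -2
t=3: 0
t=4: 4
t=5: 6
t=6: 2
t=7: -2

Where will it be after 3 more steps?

6

The value travels 4 per step and bounces off the walls at -3 and 7.
  step 8: -2 → 0
  step 9: 0 → 4
  step 10: 4 → 6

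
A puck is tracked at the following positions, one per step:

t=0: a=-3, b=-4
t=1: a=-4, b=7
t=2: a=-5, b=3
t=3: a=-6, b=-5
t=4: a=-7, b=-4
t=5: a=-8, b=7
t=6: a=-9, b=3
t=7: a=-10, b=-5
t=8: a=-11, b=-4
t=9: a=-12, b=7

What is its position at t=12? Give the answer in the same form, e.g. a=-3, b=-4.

a=-15, b=-4

A: linear, -1 per step → -15 at step 12.
B: cycles through -4, 7, 3, -5 every 4 steps. Step 12 lands at position 0 of the cycle → -4.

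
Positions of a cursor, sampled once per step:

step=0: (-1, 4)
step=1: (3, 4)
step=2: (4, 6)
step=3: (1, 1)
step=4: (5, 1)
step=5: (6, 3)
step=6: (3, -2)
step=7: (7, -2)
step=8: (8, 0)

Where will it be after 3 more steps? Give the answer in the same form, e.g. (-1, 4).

(10, -3)

The moves between consecutive positions are (+4, +0), (+1, +2), (-3, -5), (+4, +0), (+1, +2), (-3, -5), (+4, +0), (+1, +2); they repeat the 3-cycle [(+4, +0), (+1, +2), (-3, -5)].
step 9: apply (-3, -5) → (5, -5)
step 10: apply (+4, +0) → (9, -5)
step 11: apply (+1, +2) → (10, -3)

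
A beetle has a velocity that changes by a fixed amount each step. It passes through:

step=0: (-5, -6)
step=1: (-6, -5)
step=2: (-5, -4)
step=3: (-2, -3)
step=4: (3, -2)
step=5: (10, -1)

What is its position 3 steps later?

First differences are (-1, +1), (+1, +1), (+3, +1), (+5, +1), (+7, +1); their common second difference is (+2, +0) (constant acceleration).
step 6: (10, -1) + (+9, +1) → (19, 0)
step 7: (19, 0) + (+11, +1) → (30, 1)
step 8: (30, 1) + (+13, +1) → (43, 2)

(43, 2)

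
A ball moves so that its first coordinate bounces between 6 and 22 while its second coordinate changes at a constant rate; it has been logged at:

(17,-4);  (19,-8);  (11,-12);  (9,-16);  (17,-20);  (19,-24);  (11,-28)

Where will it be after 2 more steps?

(17,-36)

The first coordinate reflects between 6 and 22, moving 8 per step.
  step 7: 11 → 9
  step 8: 9 → 17
The second coordinate changes by -4 each step: at step 8 it is -36.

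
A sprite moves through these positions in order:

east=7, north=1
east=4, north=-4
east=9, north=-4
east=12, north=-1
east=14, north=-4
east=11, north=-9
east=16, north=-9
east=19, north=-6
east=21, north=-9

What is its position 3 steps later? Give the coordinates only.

east=26, north=-11

Differencing gives (-3,-5), (+5,+0), (+3,+3), (+2,-3), (-3,-5), (+5,+0), (+3,+3), (+2,-3). This is the pattern (-3,-5), (+5,+0), (+3,+3), (+2,-3) repeated.
step 9: apply (-3,-5) → east=18, north=-14
step 10: apply (+5,+0) → east=23, north=-14
step 11: apply (+3,+3) → east=26, north=-11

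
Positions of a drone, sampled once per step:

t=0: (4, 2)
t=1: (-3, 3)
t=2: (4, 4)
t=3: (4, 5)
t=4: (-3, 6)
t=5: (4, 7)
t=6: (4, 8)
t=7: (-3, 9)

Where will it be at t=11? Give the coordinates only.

First: cycles through 4, -3, 4 every 3 steps. Step 11 lands at position 2 of the cycle → 4.
Second: linear, +1 per step → 13 at step 11.

(4, 13)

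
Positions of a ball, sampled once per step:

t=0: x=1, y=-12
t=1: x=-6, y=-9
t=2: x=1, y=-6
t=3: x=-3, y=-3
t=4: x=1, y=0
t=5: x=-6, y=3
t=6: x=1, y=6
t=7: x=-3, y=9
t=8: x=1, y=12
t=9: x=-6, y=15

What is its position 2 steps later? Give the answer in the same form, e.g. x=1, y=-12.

x=-3, y=21

The x coordinate repeats the cycle [1, -6, 1, -3] with period 4; step 11 mod 4 = 3, giving -3.
The y coordinate changes by +3 each step, so at step 11 it is -12 + 11·(3) = 21.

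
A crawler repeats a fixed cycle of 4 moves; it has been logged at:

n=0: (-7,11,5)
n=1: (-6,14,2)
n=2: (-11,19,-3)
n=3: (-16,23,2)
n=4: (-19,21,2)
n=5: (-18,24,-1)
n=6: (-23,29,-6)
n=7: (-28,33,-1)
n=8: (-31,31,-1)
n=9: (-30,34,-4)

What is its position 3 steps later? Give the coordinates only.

The moves between consecutive positions are (+1,+3,-3), (-5,+5,-5), (-5,+4,+5), (-3,-2,+0), (+1,+3,-3), (-5,+5,-5), (-5,+4,+5), (-3,-2,+0), (+1,+3,-3); they repeat the 4-cycle [(+1,+3,-3), (-5,+5,-5), (-5,+4,+5), (-3,-2,+0)].
step 10: apply (-5,+5,-5) → (-35,39,-9)
step 11: apply (-5,+4,+5) → (-40,43,-4)
step 12: apply (-3,-2,+0) → (-43,41,-4)

(-43,41,-4)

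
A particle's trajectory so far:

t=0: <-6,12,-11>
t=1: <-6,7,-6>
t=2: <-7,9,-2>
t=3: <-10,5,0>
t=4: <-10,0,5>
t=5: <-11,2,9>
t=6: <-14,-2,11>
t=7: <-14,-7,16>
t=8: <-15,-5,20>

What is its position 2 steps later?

Step-to-step displacements: <+0,-5,+5>, <-1,+2,+4>, <-3,-4,+2>, <+0,-5,+5>, <-1,+2,+4>, <-3,-4,+2>, <+0,-5,+5>, <-1,+2,+4> — a repeating cycle of length 3.
step 9: apply <-3,-4,+2> → <-18,-9,22>
step 10: apply <+0,-5,+5> → <-18,-14,27>

<-18,-14,27>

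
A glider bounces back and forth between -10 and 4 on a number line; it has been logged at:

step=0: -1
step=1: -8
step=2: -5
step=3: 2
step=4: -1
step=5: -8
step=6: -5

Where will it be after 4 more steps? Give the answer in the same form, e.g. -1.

The value reflects between -10 and 4, moving 7 per step.
  step 7: -5 → 2
  step 8: 2 → -1
  step 9: -1 → -8
  step 10: -8 → -5

-5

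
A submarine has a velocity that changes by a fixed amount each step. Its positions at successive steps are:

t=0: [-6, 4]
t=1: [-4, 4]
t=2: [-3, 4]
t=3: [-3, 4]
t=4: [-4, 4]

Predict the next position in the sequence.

[-6, 4]

Taking differences between consecutive positions: [+2, +0], [+1, +0], [+0, +0], [-1, +0]. These grow by [-1, +0] each step.
step 5: [-4, 4] + [-2, +0] → [-6, 4]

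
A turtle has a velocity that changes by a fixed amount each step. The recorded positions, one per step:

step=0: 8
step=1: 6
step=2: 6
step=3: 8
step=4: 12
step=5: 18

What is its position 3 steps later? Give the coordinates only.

Successive displacements: -2, +0, +2, +4, +6 — each changes by +2.
step 6: 18 + 8 → 26
step 7: 26 + 10 → 36
step 8: 36 + 12 → 48

48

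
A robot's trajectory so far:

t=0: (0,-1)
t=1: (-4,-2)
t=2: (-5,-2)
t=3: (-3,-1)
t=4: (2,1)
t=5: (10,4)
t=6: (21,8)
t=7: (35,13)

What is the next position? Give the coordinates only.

(52,19)

Successive displacements: (-4,-1), (-1,+0), (+2,+1), (+5,+2), (+8,+3), (+11,+4), (+14,+5) — each changes by (+3,+1).
step 8: (35,13) + (+17,+6) → (52,19)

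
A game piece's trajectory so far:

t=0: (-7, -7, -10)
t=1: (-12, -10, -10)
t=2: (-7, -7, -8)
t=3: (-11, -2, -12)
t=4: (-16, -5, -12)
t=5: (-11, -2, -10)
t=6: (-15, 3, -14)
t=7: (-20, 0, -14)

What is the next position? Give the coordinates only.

Differencing gives (-5, -3, +0), (+5, +3, +2), (-4, +5, -4), (-5, -3, +0), (+5, +3, +2), (-4, +5, -4), (-5, -3, +0). This is the pattern (-5, -3, +0), (+5, +3, +2), (-4, +5, -4) repeated.
step 8: apply (+5, +3, +2) → (-15, 3, -12)

(-15, 3, -12)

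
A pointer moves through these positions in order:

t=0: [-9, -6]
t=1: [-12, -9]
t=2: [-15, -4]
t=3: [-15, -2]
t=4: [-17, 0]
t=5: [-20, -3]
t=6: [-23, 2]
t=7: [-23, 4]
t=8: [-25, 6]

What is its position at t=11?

Step-to-step displacements: [-3, -3], [-3, +5], [+0, +2], [-2, +2], [-3, -3], [-3, +5], [+0, +2], [-2, +2] — a repeating cycle of length 4.
step 9: apply [-3, -3] → [-28, 3]
step 10: apply [-3, +5] → [-31, 8]
step 11: apply [+0, +2] → [-31, 10]

[-31, 10]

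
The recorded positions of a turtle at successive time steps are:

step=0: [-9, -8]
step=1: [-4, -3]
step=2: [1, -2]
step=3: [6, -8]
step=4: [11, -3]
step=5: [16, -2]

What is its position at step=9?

First: linear, +5 per step → 36 at step 9.
Second: cycles through -8, -3, -2 every 3 steps. Step 9 lands at position 0 of the cycle → -8.

[36, -8]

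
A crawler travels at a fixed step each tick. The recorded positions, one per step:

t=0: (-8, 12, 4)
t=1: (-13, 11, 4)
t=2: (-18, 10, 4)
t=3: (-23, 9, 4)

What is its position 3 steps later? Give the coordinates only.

Constant displacement of (-5, -1, +0) per step.
step 4: (-23, 9, 4) + (-5, -1, +0) → (-28, 8, 4)
step 5: (-28, 8, 4) + (-5, -1, +0) → (-33, 7, 4)
step 6: (-33, 7, 4) + (-5, -1, +0) → (-38, 6, 4)

(-38, 6, 4)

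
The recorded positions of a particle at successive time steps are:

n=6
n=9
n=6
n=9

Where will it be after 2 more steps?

n=9

The jumps are +3, -3, +3 — a geometric progression with ratio -1.
step 4: 9 − 3 → n=6
step 5: 6 + 3 → n=9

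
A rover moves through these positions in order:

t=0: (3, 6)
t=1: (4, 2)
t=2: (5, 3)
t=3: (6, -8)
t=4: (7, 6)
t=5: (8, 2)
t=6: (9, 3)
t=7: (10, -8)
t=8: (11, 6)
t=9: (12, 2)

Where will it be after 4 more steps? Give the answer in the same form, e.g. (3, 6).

The first coordinate changes by +1 each step, so at step 13 it is 3 + 13·(1) = 16.
The second coordinate repeats the cycle [6, 2, 3, -8] with period 4; step 13 mod 4 = 1, giving 2.

(16, 2)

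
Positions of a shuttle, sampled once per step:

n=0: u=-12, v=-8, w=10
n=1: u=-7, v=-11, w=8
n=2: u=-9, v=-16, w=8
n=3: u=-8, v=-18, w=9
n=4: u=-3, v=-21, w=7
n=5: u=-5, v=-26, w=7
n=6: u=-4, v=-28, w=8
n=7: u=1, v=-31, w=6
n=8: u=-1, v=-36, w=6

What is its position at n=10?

u=5, v=-41, w=5

Step-to-step displacements: (+5, -3, -2), (-2, -5, +0), (+1, -2, +1), (+5, -3, -2), (-2, -5, +0), (+1, -2, +1), (+5, -3, -2), (-2, -5, +0) — a repeating cycle of length 3.
step 9: apply (+1, -2, +1) → u=0, v=-38, w=7
step 10: apply (+5, -3, -2) → u=5, v=-41, w=5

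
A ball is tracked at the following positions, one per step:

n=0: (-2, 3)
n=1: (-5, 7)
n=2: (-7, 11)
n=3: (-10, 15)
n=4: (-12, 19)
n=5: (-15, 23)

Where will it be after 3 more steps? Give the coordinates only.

(-22, 35)

Step-to-step displacements: (-3, +4), (-2, +4), (-3, +4), (-2, +4), (-3, +4) — a repeating cycle of length 2.
step 6: apply (-2, +4) → (-17, 27)
step 7: apply (-3, +4) → (-20, 31)
step 8: apply (-2, +4) → (-22, 35)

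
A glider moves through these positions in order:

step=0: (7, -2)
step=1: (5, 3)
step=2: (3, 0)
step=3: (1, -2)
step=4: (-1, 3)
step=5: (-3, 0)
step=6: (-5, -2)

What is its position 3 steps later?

The first coordinate changes by -2 each step, so at step 9 it is 7 + 9·(-2) = -11.
The second coordinate repeats the cycle [-2, 3, 0] with period 3; step 9 mod 3 = 0, giving -2.

(-11, -2)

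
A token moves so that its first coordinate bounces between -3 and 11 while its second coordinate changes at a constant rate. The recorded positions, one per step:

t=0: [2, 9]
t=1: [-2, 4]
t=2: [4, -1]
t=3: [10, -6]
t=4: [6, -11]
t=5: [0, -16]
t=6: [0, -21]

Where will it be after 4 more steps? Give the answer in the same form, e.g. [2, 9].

[-2, -41]

The first coordinate travels 6 per step and bounces off the walls at -3 and 11.
  step 7: 0 → 6
  step 8: 6 → 10
  step 9: 10 → 4
  step 10: 4 → -2
The second coordinate changes by -5 each step: at step 10 it is -41.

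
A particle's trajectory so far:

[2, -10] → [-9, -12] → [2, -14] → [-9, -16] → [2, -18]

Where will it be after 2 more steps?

[2, -22]

The first coordinate repeats the cycle [2, -9] with period 2; step 6 mod 2 = 0, giving 2.
The second coordinate changes by -2 each step, so at step 6 it is -10 + 6·(-2) = -22.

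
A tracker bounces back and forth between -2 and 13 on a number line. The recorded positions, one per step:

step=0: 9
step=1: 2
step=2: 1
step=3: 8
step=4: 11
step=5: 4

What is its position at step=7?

6

The value travels 7 per step and bounces off the walls at -2 and 13.
  step 6: 4 → -1
  step 7: -1 → 6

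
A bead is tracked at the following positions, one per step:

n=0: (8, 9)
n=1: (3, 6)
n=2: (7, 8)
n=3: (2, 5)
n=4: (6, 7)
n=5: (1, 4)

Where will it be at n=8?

(4, 5)

Differencing gives (-5, -3), (+4, +2), (-5, -3), (+4, +2), (-5, -3). This is the pattern (-5, -3), (+4, +2) repeated.
step 6: apply (+4, +2) → (5, 6)
step 7: apply (-5, -3) → (0, 3)
step 8: apply (+4, +2) → (4, 5)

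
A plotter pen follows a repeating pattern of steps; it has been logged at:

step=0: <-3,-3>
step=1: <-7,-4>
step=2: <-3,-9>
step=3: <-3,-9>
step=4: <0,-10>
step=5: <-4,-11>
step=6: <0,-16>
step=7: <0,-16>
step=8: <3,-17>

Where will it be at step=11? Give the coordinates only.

Differencing gives <-4,-1>, <+4,-5>, <+0,+0>, <+3,-1>, <-4,-1>, <+4,-5>, <+0,+0>, <+3,-1>. This is the pattern <-4,-1>, <+4,-5>, <+0,+0>, <+3,-1> repeated.
step 9: apply <-4,-1> → <-1,-18>
step 10: apply <+4,-5> → <3,-23>
step 11: apply <+0,+0> → <3,-23>

<3,-23>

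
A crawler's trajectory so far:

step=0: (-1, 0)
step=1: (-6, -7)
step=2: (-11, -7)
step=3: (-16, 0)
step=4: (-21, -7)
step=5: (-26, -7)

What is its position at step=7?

(-36, -7)

First: linear, -5 per step → -36 at step 7.
Second: cycles through 0, -7, -7 every 3 steps. Step 7 lands at position 1 of the cycle → -7.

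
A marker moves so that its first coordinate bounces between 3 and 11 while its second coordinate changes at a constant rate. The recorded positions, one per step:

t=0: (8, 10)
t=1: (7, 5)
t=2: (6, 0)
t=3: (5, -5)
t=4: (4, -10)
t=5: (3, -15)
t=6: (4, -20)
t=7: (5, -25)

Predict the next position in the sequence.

The first coordinate reflects between 3 and 11, moving 1 per step.
  step 8: 5 → 6
The second coordinate changes by -5 each step: at step 8 it is -30.

(6, -30)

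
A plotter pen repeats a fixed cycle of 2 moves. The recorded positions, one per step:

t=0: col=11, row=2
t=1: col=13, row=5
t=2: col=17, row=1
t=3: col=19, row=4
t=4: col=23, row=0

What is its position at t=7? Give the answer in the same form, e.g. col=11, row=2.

The moves between consecutive positions are (+2,+3), (+4,-4), (+2,+3), (+4,-4); they repeat the 2-cycle [(+2,+3), (+4,-4)].
step 5: apply (+2,+3) → col=25, row=3
step 6: apply (+4,-4) → col=29, row=-1
step 7: apply (+2,+3) → col=31, row=2

col=31, row=2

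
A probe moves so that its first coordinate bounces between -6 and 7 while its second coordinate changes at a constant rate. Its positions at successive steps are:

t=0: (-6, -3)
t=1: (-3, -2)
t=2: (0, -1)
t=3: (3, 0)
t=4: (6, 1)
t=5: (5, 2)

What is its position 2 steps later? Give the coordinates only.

The first coordinate reflects between -6 and 7, moving 3 per step.
  step 6: 5 → 2
  step 7: 2 → -1
The second coordinate changes by +1 each step: at step 7 it is 4.

(-1, 4)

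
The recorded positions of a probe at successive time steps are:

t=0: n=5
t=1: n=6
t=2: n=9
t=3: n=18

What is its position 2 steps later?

The jumps are +1, +3, +9 — a geometric progression with ratio 3.
step 4: 18 + 27 → n=45
step 5: 45 + 81 → n=126

n=126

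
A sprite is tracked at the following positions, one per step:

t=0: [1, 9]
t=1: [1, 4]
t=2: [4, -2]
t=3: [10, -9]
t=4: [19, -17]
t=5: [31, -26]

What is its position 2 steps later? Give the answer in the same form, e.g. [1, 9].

[64, -47]

Taking differences between consecutive positions: [+0, -5], [+3, -6], [+6, -7], [+9, -8], [+12, -9]. These grow by [+3, -1] each step.
step 6: [31, -26] + [+15, -10] → [46, -36]
step 7: [46, -36] + [+18, -11] → [64, -47]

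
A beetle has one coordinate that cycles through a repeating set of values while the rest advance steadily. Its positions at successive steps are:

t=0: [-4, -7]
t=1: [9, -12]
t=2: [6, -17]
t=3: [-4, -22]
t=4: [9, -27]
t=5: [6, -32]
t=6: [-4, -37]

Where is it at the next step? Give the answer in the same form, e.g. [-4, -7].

The first coordinate repeats the cycle [-4, 9, 6] with period 3; step 7 mod 3 = 1, giving 9.
The second coordinate changes by -5 each step, so at step 7 it is -7 + 7·(-5) = -42.

[9, -42]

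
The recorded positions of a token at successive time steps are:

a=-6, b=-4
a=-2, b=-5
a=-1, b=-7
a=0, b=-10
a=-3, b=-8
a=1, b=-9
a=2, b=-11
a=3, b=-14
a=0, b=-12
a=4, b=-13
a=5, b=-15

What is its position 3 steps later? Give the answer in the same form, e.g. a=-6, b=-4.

Differencing gives (+4, -1), (+1, -2), (+1, -3), (-3, +2), (+4, -1), (+1, -2), (+1, -3), (-3, +2), (+4, -1), (+1, -2). This is the pattern (+4, -1), (+1, -2), (+1, -3), (-3, +2) repeated.
step 11: apply (+1, -3) → a=6, b=-18
step 12: apply (-3, +2) → a=3, b=-16
step 13: apply (+4, -1) → a=7, b=-17

a=7, b=-17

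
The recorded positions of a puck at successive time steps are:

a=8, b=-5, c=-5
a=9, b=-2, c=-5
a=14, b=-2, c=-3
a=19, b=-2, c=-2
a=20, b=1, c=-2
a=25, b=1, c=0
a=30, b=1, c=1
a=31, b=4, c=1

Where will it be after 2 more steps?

Step-to-step displacements: (+1, +3, +0), (+5, +0, +2), (+5, +0, +1), (+1, +3, +0), (+5, +0, +2), (+5, +0, +1), (+1, +3, +0) — a repeating cycle of length 3.
step 8: apply (+5, +0, +2) → a=36, b=4, c=3
step 9: apply (+5, +0, +1) → a=41, b=4, c=4

a=41, b=4, c=4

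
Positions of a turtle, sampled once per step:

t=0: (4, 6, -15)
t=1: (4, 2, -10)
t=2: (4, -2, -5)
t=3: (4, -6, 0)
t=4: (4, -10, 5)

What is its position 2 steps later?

(4, -18, 15)

Constant displacement of (+0, -4, +5) per step.
step 5: (4, -10, 5) + (+0, -4, +5) → (4, -14, 10)
step 6: (4, -14, 10) + (+0, -4, +5) → (4, -18, 15)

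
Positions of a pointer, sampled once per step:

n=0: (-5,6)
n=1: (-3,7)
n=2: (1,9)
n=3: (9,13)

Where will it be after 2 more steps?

(57,37)

Consecutive displacements (+2,+1), (+4,+2), (+8,+4) scale by a factor of 2 each step.
step 4: (9,13) + (+16,+8) → (25,21)
step 5: (25,21) + (+32,+16) → (57,37)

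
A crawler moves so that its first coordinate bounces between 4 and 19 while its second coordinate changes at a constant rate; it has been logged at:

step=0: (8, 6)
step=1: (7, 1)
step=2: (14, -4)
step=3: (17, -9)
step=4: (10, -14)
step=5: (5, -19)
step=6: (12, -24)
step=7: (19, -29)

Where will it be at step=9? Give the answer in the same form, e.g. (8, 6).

(5, -39)

The first coordinate reflects between 4 and 19, moving 7 per step.
  step 8: 19 → 12
  step 9: 12 → 5
The second coordinate changes by -5 each step: at step 9 it is -39.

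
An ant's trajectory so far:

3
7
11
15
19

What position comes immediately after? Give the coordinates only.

23

Each step adds +4 to the position.
step 5: 19 + 4 → 23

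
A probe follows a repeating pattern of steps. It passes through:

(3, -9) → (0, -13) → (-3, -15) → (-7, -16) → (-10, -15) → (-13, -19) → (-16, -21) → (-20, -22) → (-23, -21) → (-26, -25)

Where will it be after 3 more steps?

Step-to-step displacements: (-3, -4), (-3, -2), (-4, -1), (-3, +1), (-3, -4), (-3, -2), (-4, -1), (-3, +1), (-3, -4) — a repeating cycle of length 4.
step 10: apply (-3, -2) → (-29, -27)
step 11: apply (-4, -1) → (-33, -28)
step 12: apply (-3, +1) → (-36, -27)

(-36, -27)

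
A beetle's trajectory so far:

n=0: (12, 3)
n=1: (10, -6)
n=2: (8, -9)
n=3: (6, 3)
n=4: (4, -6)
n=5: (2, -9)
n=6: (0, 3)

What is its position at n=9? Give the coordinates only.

(-6, 3)

First: linear, -2 per step → -6 at step 9.
Second: cycles through 3, -6, -9 every 3 steps. Step 9 lands at position 0 of the cycle → 3.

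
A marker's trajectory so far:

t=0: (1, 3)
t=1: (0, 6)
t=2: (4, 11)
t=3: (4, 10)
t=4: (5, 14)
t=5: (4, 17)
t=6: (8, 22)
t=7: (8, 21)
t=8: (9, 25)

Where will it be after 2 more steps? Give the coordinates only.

(12, 33)

Step-to-step displacements: (-1, +3), (+4, +5), (+0, -1), (+1, +4), (-1, +3), (+4, +5), (+0, -1), (+1, +4) — a repeating cycle of length 4.
step 9: apply (-1, +3) → (8, 28)
step 10: apply (+4, +5) → (12, 33)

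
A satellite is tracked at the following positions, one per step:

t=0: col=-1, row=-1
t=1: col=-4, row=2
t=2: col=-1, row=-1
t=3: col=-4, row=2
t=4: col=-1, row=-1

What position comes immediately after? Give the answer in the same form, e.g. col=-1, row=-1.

Step-to-step displacements: (-3, +3), (+3, -3), (-3, +3), (+3, -3); each is -1× the previous.
step 5: col=-1, row=-1 + (-3, +3) → col=-4, row=2

col=-4, row=2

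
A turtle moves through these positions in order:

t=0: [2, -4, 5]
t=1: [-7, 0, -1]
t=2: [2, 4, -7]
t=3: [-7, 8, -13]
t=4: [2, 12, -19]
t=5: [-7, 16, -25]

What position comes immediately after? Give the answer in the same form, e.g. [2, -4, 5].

First: cycles through 2, -7 every 2 steps. Step 6 lands at position 0 of the cycle → 2.
Second: linear, +4 per step → 20 at step 6.
Third: linear, -6 per step → -31 at step 6.

[2, 20, -31]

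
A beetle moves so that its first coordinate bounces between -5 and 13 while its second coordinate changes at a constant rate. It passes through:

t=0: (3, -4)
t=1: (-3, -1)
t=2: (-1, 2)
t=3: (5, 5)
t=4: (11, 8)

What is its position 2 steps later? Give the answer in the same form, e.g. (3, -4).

The first coordinate reflects between -5 and 13, moving 6 per step.
  step 5: 11 → 9
  step 6: 9 → 3
The second coordinate changes by +3 each step: at step 6 it is 14.

(3, 14)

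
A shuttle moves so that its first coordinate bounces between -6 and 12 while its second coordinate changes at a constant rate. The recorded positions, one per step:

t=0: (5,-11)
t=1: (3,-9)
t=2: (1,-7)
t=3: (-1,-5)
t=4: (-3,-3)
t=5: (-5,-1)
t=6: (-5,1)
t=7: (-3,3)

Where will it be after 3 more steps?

The first coordinate travels 2 per step and bounces off the walls at -6 and 12.
  step 8: -3 → -1
  step 9: -1 → 1
  step 10: 1 → 3
The second coordinate changes by +2 each step: at step 10 it is 9.

(3,9)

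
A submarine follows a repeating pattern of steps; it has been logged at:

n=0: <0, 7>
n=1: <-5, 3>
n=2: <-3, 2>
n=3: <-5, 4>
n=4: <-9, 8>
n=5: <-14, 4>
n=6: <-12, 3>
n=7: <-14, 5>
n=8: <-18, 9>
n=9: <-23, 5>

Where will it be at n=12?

Step-to-step displacements: <-5, -4>, <+2, -1>, <-2, +2>, <-4, +4>, <-5, -4>, <+2, -1>, <-2, +2>, <-4, +4>, <-5, -4> — a repeating cycle of length 4.
step 10: apply <+2, -1> → <-21, 4>
step 11: apply <-2, +2> → <-23, 6>
step 12: apply <-4, +4> → <-27, 10>

<-27, 10>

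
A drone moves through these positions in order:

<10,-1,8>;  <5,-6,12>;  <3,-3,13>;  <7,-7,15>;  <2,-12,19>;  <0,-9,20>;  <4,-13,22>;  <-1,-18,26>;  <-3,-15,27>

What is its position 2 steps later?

Step-to-step displacements: <-5,-5,+4>, <-2,+3,+1>, <+4,-4,+2>, <-5,-5,+4>, <-2,+3,+1>, <+4,-4,+2>, <-5,-5,+4>, <-2,+3,+1> — a repeating cycle of length 3.
step 9: apply <+4,-4,+2> → <1,-19,29>
step 10: apply <-5,-5,+4> → <-4,-24,33>

<-4,-24,33>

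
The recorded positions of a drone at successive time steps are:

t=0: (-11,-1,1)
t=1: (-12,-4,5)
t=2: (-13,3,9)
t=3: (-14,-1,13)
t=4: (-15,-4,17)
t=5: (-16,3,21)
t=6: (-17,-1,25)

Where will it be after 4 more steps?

(-21,-4,41)

The first coordinate changes by -1 each step, so at step 10 it is -11 + 10·(-1) = -21.
The second coordinate repeats the cycle [-1, -4, 3] with period 3; step 10 mod 3 = 1, giving -4.
The third coordinate changes by +4 each step, so at step 10 it is 1 + 10·(4) = 41.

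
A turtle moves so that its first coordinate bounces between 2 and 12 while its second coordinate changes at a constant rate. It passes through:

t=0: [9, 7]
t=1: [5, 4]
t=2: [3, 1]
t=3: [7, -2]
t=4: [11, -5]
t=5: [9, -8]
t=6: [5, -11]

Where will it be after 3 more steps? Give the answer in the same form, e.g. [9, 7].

[11, -20]

The first coordinate travels 4 per step and bounces off the walls at 2 and 12.
  step 7: 5 → 3
  step 8: 3 → 7
  step 9: 7 → 11
The second coordinate changes by -3 each step: at step 9 it is -20.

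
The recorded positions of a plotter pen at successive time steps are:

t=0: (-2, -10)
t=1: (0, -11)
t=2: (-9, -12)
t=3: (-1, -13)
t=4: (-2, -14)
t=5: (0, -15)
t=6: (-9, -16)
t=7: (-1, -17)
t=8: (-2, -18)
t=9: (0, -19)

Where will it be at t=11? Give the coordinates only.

(-1, -21)

The first coordinate repeats the cycle [-2, 0, -9, -1] with period 4; step 11 mod 4 = 3, giving -1.
The second coordinate changes by -1 each step, so at step 11 it is -10 + 11·(-1) = -21.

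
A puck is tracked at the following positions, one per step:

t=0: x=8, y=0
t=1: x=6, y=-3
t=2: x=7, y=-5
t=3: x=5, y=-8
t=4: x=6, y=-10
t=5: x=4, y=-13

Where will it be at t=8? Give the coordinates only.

x=4, y=-20

Step-to-step displacements: (-2,-3), (+1,-2), (-2,-3), (+1,-2), (-2,-3) — a repeating cycle of length 2.
step 6: apply (+1,-2) → x=5, y=-15
step 7: apply (-2,-3) → x=3, y=-18
step 8: apply (+1,-2) → x=4, y=-20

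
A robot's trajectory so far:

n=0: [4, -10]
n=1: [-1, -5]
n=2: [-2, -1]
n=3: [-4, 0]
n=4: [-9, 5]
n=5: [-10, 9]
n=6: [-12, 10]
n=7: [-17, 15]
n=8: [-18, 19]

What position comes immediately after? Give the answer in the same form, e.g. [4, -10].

The moves between consecutive positions are [-5, +5], [-1, +4], [-2, +1], [-5, +5], [-1, +4], [-2, +1], [-5, +5], [-1, +4]; they repeat the 3-cycle [[-5, +5], [-1, +4], [-2, +1]].
step 9: apply [-2, +1] → [-20, 20]

[-20, 20]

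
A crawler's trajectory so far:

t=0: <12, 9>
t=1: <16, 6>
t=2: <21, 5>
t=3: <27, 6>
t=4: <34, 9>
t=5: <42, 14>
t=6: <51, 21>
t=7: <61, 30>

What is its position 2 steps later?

<84, 54>

Taking differences between consecutive positions: <+4, -3>, <+5, -1>, <+6, +1>, <+7, +3>, <+8, +5>, <+9, +7>, <+10, +9>. These grow by <+1, +2> each step.
step 8: <61, 30> + <+11, +11> → <72, 41>
step 9: <72, 41> + <+12, +13> → <84, 54>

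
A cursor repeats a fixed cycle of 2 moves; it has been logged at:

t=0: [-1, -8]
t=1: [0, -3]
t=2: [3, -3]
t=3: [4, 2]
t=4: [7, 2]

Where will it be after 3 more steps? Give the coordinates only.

Step-to-step displacements: [+1, +5], [+3, +0], [+1, +5], [+3, +0] — a repeating cycle of length 2.
step 5: apply [+1, +5] → [8, 7]
step 6: apply [+3, +0] → [11, 7]
step 7: apply [+1, +5] → [12, 12]

[12, 12]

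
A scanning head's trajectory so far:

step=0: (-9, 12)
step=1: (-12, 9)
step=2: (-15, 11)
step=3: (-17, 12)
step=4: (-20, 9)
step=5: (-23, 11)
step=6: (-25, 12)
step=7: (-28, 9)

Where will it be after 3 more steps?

Differencing gives (-3, -3), (-3, +2), (-2, +1), (-3, -3), (-3, +2), (-2, +1), (-3, -3). This is the pattern (-3, -3), (-3, +2), (-2, +1) repeated.
step 8: apply (-3, +2) → (-31, 11)
step 9: apply (-2, +1) → (-33, 12)
step 10: apply (-3, -3) → (-36, 9)

(-36, 9)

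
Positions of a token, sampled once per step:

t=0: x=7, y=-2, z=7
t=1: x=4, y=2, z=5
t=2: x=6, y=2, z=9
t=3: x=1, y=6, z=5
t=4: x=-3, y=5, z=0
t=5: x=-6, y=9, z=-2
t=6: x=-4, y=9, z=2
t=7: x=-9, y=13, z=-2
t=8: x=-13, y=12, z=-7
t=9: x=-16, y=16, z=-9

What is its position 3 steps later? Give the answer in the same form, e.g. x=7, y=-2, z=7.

The moves between consecutive positions are (-3, +4, -2), (+2, +0, +4), (-5, +4, -4), (-4, -1, -5), (-3, +4, -2), (+2, +0, +4), (-5, +4, -4), (-4, -1, -5), (-3, +4, -2); they repeat the 4-cycle [(-3, +4, -2), (+2, +0, +4), (-5, +4, -4), (-4, -1, -5)].
step 10: apply (+2, +0, +4) → x=-14, y=16, z=-5
step 11: apply (-5, +4, -4) → x=-19, y=20, z=-9
step 12: apply (-4, -1, -5) → x=-23, y=19, z=-14

x=-23, y=19, z=-14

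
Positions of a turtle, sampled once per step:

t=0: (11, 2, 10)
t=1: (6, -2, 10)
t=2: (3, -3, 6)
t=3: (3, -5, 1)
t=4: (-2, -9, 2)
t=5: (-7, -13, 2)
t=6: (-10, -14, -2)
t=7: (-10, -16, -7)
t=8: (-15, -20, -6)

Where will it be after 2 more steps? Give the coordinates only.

Differencing gives (-5, -4, +0), (-3, -1, -4), (+0, -2, -5), (-5, -4, +1), (-5, -4, +0), (-3, -1, -4), (+0, -2, -5), (-5, -4, +1). This is the pattern (-5, -4, +0), (-3, -1, -4), (+0, -2, -5), (-5, -4, +1) repeated.
step 9: apply (-5, -4, +0) → (-20, -24, -6)
step 10: apply (-3, -1, -4) → (-23, -25, -10)

(-23, -25, -10)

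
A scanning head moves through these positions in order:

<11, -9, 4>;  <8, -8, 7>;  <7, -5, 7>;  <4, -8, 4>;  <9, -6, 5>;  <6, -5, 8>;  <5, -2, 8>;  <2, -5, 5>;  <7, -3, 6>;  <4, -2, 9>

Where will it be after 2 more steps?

<0, -2, 6>

Differencing gives <-3, +1, +3>, <-1, +3, +0>, <-3, -3, -3>, <+5, +2, +1>, <-3, +1, +3>, <-1, +3, +0>, <-3, -3, -3>, <+5, +2, +1>, <-3, +1, +3>. This is the pattern <-3, +1, +3>, <-1, +3, +0>, <-3, -3, -3>, <+5, +2, +1> repeated.
step 10: apply <-1, +3, +0> → <3, 1, 9>
step 11: apply <-3, -3, -3> → <0, -2, 6>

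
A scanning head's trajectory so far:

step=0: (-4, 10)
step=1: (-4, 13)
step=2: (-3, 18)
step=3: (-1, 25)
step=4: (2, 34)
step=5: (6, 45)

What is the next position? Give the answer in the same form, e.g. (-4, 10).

(11, 58)

Successive displacements: (+0, +3), (+1, +5), (+2, +7), (+3, +9), (+4, +11) — each changes by (+1, +2).
step 6: (6, 45) + (+5, +13) → (11, 58)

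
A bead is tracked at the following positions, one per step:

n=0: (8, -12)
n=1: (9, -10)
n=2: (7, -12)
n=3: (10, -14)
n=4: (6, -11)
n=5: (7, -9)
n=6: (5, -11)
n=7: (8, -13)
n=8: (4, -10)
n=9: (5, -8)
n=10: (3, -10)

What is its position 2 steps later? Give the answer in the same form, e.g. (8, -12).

The moves between consecutive positions are (+1, +2), (-2, -2), (+3, -2), (-4, +3), (+1, +2), (-2, -2), (+3, -2), (-4, +3), (+1, +2), (-2, -2); they repeat the 4-cycle [(+1, +2), (-2, -2), (+3, -2), (-4, +3)].
step 11: apply (+3, -2) → (6, -12)
step 12: apply (-4, +3) → (2, -9)

(2, -9)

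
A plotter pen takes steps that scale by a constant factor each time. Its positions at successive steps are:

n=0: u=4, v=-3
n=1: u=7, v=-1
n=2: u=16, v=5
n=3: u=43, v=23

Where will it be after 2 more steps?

u=367, v=239

The jumps are (+3, +2), (+9, +6), (+27, +18) — a geometric progression with ratio 3.
step 4: u=43, v=23 + (+81, +54) → u=124, v=77
step 5: u=124, v=77 + (+243, +162) → u=367, v=239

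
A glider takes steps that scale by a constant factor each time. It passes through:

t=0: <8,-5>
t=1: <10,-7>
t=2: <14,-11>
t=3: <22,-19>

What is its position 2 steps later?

Step-to-step displacements: <+2,-2>, <+4,-4>, <+8,-8>; each is 2× the previous.
step 4: <22,-19> + <+16,-16> → <38,-35>
step 5: <38,-35> + <+32,-32> → <70,-67>

<70,-67>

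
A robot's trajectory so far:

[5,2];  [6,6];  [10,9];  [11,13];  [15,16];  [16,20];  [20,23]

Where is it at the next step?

The moves between consecutive positions are [+1,+4], [+4,+3], [+1,+4], [+4,+3], [+1,+4], [+4,+3]; they repeat the 2-cycle [[+1,+4], [+4,+3]].
step 7: apply [+1,+4] → [21,27]

[21,27]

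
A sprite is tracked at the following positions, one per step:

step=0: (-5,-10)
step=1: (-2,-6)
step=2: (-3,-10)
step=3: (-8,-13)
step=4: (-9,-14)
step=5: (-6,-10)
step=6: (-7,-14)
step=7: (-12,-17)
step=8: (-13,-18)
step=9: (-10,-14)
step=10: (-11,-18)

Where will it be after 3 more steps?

Differencing gives (+3,+4), (-1,-4), (-5,-3), (-1,-1), (+3,+4), (-1,-4), (-5,-3), (-1,-1), (+3,+4), (-1,-4). This is the pattern (+3,+4), (-1,-4), (-5,-3), (-1,-1) repeated.
step 11: apply (-5,-3) → (-16,-21)
step 12: apply (-1,-1) → (-17,-22)
step 13: apply (+3,+4) → (-14,-18)

(-14,-18)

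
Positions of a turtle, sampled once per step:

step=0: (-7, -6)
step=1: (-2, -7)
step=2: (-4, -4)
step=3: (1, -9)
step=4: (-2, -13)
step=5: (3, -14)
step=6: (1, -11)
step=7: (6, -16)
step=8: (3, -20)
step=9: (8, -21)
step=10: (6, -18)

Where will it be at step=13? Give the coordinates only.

(13, -28)

Step-to-step displacements: (+5, -1), (-2, +3), (+5, -5), (-3, -4), (+5, -1), (-2, +3), (+5, -5), (-3, -4), (+5, -1), (-2, +3) — a repeating cycle of length 4.
step 11: apply (+5, -5) → (11, -23)
step 12: apply (-3, -4) → (8, -27)
step 13: apply (+5, -1) → (13, -28)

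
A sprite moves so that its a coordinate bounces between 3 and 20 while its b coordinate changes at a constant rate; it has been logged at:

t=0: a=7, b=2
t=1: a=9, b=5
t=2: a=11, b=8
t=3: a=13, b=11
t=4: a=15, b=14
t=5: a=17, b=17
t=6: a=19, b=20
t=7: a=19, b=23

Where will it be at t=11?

The a coordinate reflects between 3 and 20, moving 2 per step.
  step 8: 19 → 17
  step 9: 17 → 15
  step 10: 15 → 13
  step 11: 13 → 11
The b coordinate changes by +3 each step: at step 11 it is 35.

a=11, b=35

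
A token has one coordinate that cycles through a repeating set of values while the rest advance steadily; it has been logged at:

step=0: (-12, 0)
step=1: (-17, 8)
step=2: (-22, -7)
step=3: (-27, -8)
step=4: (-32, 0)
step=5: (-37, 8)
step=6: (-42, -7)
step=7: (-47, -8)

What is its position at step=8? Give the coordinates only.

The first coordinate changes by -5 each step, so at step 8 it is -12 + 8·(-5) = -52.
The second coordinate repeats the cycle [0, 8, -7, -8] with period 4; step 8 mod 4 = 0, giving 0.

(-52, 0)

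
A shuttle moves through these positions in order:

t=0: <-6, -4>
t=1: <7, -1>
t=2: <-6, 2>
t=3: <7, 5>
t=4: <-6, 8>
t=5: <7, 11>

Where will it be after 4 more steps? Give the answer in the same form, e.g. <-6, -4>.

<7, 23>

The first coordinate repeats the cycle [-6, 7] with period 2; step 9 mod 2 = 1, giving 7.
The second coordinate changes by +3 each step, so at step 9 it is -4 + 9·(3) = 23.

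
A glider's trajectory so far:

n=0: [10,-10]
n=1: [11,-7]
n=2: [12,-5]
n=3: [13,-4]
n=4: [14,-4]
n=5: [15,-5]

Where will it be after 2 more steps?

Successive displacements: [+1,+3], [+1,+2], [+1,+1], [+1,+0], [+1,-1] — each changes by [+0,-1].
step 6: [15,-5] + [+1,-2] → [16,-7]
step 7: [16,-7] + [+1,-3] → [17,-10]

[17,-10]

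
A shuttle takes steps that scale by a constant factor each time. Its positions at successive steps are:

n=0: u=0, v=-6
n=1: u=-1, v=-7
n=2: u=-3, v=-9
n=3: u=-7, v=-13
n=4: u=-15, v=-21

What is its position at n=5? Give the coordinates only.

u=-31, v=-37

Step-to-step displacements: (-1,-1), (-2,-2), (-4,-4), (-8,-8); each is 2× the previous.
step 5: u=-15, v=-21 + (-16,-16) → u=-31, v=-37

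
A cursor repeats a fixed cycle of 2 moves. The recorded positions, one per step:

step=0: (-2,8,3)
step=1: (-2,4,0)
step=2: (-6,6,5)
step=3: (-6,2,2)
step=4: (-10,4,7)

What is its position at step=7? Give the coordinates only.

(-14,-2,6)

The moves between consecutive positions are (+0,-4,-3), (-4,+2,+5), (+0,-4,-3), (-4,+2,+5); they repeat the 2-cycle [(+0,-4,-3), (-4,+2,+5)].
step 5: apply (+0,-4,-3) → (-10,0,4)
step 6: apply (-4,+2,+5) → (-14,2,9)
step 7: apply (+0,-4,-3) → (-14,-2,6)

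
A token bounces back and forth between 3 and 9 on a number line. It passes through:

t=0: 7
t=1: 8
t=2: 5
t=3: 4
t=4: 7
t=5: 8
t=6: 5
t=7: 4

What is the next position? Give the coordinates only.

The value travels 3 per step and bounces off the walls at 3 and 9.
  step 8: 4 → 7

7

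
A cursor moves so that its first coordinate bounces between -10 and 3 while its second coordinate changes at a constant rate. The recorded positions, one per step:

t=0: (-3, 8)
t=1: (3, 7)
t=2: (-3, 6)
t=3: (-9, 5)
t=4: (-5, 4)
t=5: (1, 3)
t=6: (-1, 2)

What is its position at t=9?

(-1, -1)

The first coordinate travels 6 per step and bounces off the walls at -10 and 3.
  step 7: -1 → -7
  step 8: -7 → -7
  step 9: -7 → -1
The second coordinate changes by -1 each step: at step 9 it is -1.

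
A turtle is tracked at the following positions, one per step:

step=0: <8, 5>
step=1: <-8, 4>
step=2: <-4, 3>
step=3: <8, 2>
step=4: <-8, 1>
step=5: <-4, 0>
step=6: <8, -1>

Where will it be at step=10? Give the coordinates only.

The first coordinate repeats the cycle [8, -8, -4] with period 3; step 10 mod 3 = 1, giving -8.
The second coordinate changes by -1 each step, so at step 10 it is 5 + 10·(-1) = -5.

<-8, -5>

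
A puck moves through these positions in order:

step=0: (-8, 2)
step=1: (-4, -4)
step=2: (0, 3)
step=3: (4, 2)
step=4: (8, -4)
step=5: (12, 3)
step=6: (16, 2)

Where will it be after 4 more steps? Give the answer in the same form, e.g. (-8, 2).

The first coordinate changes by +4 each step, so at step 10 it is -8 + 10·(4) = 32.
The second coordinate repeats the cycle [2, -4, 3] with period 3; step 10 mod 3 = 1, giving -4.

(32, -4)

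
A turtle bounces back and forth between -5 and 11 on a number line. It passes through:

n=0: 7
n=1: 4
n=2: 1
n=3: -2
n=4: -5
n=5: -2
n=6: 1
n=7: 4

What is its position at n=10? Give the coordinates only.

9

The value travels 3 per step and bounces off the walls at -5 and 11.
  step 8: 4 → 7
  step 9: 7 → 10
  step 10: 10 → 9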